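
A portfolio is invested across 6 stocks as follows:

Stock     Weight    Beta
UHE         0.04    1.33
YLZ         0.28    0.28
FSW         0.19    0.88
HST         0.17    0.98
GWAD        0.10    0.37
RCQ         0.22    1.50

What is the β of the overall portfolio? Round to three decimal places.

β_P = Σ w_i β_i = 0.04×1.33 + 0.28×0.28 + 0.19×0.88 + 0.17×0.98 + 0.10×0.37 + 0.22×1.50 = 0.8324

0.832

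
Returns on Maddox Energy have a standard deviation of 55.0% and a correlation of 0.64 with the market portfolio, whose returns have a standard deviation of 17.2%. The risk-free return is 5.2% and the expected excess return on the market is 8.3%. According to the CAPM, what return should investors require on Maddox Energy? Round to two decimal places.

β = ρ × σ_i / σ_m = 0.64 × 55.0% / 17.2% = 2.0465
E(R) = 5.2% + 2.0465 × 8.3% = 22.19%

22.19%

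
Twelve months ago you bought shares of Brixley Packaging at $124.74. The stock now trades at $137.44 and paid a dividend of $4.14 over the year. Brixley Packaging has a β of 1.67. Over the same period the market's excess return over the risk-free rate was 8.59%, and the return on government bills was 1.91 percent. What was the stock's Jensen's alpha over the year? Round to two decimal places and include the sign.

Realised HPR = (P1 + D1 − P0) / P0 = (137.44 + 4.14 − 124.74) / 124.74 = 16.84 / 124.74 = 13.5001%
CAPM required = R_f + β·MRP = 1.91% + 1.67 × 8.59% = 16.2553%
α = realised − required = 13.5001% − 16.2553% = -2.76%

-2.76%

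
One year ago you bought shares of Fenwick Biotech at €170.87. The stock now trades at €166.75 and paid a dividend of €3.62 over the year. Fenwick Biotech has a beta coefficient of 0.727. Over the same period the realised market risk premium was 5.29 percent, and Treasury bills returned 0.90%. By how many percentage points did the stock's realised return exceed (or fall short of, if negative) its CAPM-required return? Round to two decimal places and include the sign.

-5.04%

Realised HPR = (P1 + D1 − P0) / P0 = (166.75 + 3.62 − 170.87) / 170.87 = -0.50 / 170.87 = -0.2926%
CAPM required = R_f + β·MRP = 0.90% + 0.727 × 5.29% = 4.74583%
α = realised − required = -0.2926% − 4.74583% = -5.04%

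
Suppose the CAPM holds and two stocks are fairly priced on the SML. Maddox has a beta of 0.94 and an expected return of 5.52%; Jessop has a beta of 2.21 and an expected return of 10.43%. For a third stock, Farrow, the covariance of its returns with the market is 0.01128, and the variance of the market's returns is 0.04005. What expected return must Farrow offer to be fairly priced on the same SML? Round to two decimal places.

2.97%

MRP = (10.43% − 5.52%) / (2.21 − 0.94) = 3.8661%
R_f = 5.52% − 0.94 × 3.8661% = 1.8859%
β_Farrow = Cov / Var(R_m) = 0.01128 / 0.04005 = 0.2816
E(R_Farrow) = R_f + β × MRP = 1.8859% + 0.2816 × 3.8661% = 2.97%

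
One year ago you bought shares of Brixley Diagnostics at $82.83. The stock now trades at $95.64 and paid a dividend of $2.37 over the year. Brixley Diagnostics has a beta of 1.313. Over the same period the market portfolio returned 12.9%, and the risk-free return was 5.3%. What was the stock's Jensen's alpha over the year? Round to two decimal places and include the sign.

Realised HPR = (P1 + D1 − P0) / P0 = (95.64 + 2.37 − 82.83) / 82.83 = 15.18 / 82.83 = 18.3267%
MRP = 12.9% − 5.3% = 7.60%
CAPM required = R_f + β·MRP = 5.3% + 1.313 × 7.6% = 15.2788%
α = realised − required = 18.3267% − 15.2788% = +3.05%

+3.05%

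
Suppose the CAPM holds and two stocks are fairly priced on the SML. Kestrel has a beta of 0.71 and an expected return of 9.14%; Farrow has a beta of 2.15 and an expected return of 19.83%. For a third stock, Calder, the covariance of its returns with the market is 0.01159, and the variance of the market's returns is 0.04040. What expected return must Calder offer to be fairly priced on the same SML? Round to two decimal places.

MRP = (19.83% − 9.14%) / (2.15 − 0.71) = 7.4236%
R_f = 9.14% − 0.71 × 7.4236% = 3.8692%
β_Calder = Cov / Var(R_m) = 0.01159 / 0.04040 = 0.2869
E(R_Calder) = R_f + β × MRP = 3.8692% + 0.2869 × 7.4236% = 6.00%

6.00%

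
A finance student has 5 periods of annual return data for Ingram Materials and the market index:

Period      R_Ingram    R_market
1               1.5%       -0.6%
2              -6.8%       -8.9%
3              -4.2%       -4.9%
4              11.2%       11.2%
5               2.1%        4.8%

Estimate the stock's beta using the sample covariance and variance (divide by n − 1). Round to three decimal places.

Mean R_i = (1.5 − 6.8 − 4.2 + 11.2 + 2.1) / 5 = 0.7600%
Mean R_m = (-0.6 − 8.9 − 4.9 + 11.2 + 4.8) / 5 = 0.3200%
Σ(R_i − R̄_i)(R_m − R̄_m) = 214.5040  ⇒  Cov = 214.5040 / 4 = 53.6260
Σ(R_m − R̄_m)² = 251.5480  ⇒  Var(R_m) = 251.5480 / 4 = 62.8870
β = Cov / Var(R_m) = 53.6260 / 62.8870 = 0.8527

0.853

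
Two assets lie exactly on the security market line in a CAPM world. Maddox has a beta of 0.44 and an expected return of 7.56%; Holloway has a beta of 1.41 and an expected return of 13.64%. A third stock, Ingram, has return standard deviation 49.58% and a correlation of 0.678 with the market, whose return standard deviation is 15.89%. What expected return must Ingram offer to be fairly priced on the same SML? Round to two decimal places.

18.06%

MRP = (13.64% − 7.56%) / (1.41 − 0.44) = 6.2680%
R_f = 7.56% − 0.44 × 6.2680% = 4.8021%
β_Ingram = ρ·σ_i/σ_m = 0.678 × 49.58 / 15.89 = 2.1155
E(R_Ingram) = R_f + β × MRP = 4.8021% + 2.1155 × 6.2680% = 18.06%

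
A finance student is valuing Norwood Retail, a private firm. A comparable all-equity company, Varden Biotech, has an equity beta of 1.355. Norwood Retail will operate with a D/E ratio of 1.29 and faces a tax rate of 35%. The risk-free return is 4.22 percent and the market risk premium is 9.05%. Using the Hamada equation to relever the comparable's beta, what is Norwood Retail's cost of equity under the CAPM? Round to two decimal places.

26.77%

β_L = β_U × [1 + (1 − t)(D/E)] = 1.355 × [1 + (1 − 0.35) × 1.29]
    = 1.355 × [1 + 0.65 × 1.29] = 1.355 × 1.8385 = 2.4912
E(R) = R_f + β_L × MRP = 4.22% + 2.4912 × 9.05% = 26.77%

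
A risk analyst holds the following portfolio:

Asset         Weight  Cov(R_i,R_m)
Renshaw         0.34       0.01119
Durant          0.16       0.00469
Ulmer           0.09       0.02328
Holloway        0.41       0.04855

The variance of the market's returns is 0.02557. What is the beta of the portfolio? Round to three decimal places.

β_Renshaw = 0.01119 / 0.02557 = 0.4376
β_Durant = 0.00469 / 0.02557 = 0.1834
β_Ulmer = 0.02328 / 0.02557 = 0.9104
β_Holloway = 0.04855 / 0.02557 = 1.8987
β_P = Σ w_i β_i = 0.34×0.4376 + 0.16×0.1834 + 0.09×0.9104 + 0.41×1.8987 = 1.0385

1.039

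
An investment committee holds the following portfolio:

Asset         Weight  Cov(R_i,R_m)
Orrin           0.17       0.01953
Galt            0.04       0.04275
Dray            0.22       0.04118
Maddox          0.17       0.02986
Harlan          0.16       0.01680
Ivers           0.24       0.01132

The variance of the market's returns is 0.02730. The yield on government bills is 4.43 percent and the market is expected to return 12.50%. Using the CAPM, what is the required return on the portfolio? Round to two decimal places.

11.69%

β_Orrin = 0.01953 / 0.02730 = 0.7154
β_Galt = 0.04275 / 0.02730 = 1.5659
β_Dray = 0.04118 / 0.02730 = 1.5084
β_Maddox = 0.02986 / 0.02730 = 1.0938
β_Harlan = 0.01680 / 0.02730 = 0.6154
β_Ivers = 0.01132 / 0.02730 = 0.4147
β_P = Σ w_i β_i = 0.17×0.7154 + 0.04×1.5659 + 0.22×1.5084 + 0.17×1.0938 + 0.16×0.6154 + 0.24×0.4147 = 0.9000
MRP = 12.50% − 4.43% = 8.07%
E(R_P) = R_f + β_P × MRP = 4.43% + 0.9000 × 8.07% = 11.69%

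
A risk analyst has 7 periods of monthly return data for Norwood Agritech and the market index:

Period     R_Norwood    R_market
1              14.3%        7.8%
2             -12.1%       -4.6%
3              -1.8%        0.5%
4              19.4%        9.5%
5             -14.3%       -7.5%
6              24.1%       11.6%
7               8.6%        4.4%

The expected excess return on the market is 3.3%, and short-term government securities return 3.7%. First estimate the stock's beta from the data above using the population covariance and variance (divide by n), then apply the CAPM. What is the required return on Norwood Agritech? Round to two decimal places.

10.57%

Mean R_i = (14.3 − 12.1 − 1.8 + 19.4 − 14.3 + 24.1 + 8.6) / 7 = 5.4571%
Mean R_m = (7.8 − 4.6 + 0.5 + 9.5 − 7.5 + 11.6 + 4.4) / 7 = 3.1000%
Σ(R_i − R̄_i)(R_m − R̄_m) = 656.8300  ⇒  Cov = 656.8300 / 7 = 93.8329
Σ(R_m − R̄_m)² = 315.4000  ⇒  Var(R_m) = 315.4000 / 7 = 45.0571
β = Cov / Var(R_m) = 93.8329 / 45.0571 = 2.0825
E(R) = R_f + β × MRP = 3.7% + 2.0825 × 3.3% = 10.57%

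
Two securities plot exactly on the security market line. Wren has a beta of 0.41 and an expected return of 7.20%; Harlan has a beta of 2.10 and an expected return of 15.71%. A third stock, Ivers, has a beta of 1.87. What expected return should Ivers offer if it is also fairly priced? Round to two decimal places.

MRP (SML slope) = (15.71% − 7.20%) / (2.10 − 0.41) = 8.51% / 1.69 = 5.0355%
R_f (intercept) = 7.20% − 0.41 × 5.0355% = 5.1354%
E(R_Ivers) = R_f + β × MRP = 5.1354% + 1.87 × 5.0355% = 14.55%

14.55%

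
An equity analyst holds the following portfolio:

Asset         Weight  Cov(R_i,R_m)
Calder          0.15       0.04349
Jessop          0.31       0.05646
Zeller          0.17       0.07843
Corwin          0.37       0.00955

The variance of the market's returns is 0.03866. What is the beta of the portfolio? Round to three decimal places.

1.058

β_Calder = 0.04349 / 0.03866 = 1.1249
β_Jessop = 0.05646 / 0.03866 = 1.4604
β_Zeller = 0.07843 / 0.03866 = 2.0287
β_Corwin = 0.00955 / 0.03866 = 0.2470
β_P = Σ w_i β_i = 0.15×1.1249 + 0.31×1.4604 + 0.17×2.0287 + 0.37×0.2470 = 1.0577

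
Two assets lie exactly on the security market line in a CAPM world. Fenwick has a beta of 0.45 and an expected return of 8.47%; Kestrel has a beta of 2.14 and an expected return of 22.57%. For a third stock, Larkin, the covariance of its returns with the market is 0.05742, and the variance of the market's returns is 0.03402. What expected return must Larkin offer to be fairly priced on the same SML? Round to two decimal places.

18.80%

MRP = (22.57% − 8.47%) / (2.14 − 0.45) = 8.3432%
R_f = 8.47% − 0.45 × 8.3432% = 4.7156%
β_Larkin = Cov / Var(R_m) = 0.05742 / 0.03402 = 1.6878
E(R_Larkin) = R_f + β × MRP = 4.7156% + 1.6878 × 8.3432% = 18.80%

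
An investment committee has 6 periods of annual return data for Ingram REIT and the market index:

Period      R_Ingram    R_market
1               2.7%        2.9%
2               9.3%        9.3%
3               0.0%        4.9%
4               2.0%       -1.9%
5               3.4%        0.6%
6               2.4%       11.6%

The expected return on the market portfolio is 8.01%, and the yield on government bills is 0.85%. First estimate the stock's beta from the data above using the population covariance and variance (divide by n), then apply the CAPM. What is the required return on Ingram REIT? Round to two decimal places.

2.47%

Mean R_i = (2.7 + 9.3 + 0.0 + 2.0 + 3.4 + 2.4) / 6 = 3.3000%
Mean R_m = (2.9 + 9.3 + 4.9 − 1.9 + 0.6 + 11.6) / 6 = 4.5667%
Σ(R_i − R̄_i)(R_m − R̄_m) = 29.9800  ⇒  Cov = 29.9800 / 6 = 4.9967
Σ(R_m − R̄_m)² = 132.3133  ⇒  Var(R_m) = 132.3133 / 6 = 22.0522
β = Cov / Var(R_m) = 4.9967 / 22.0522 = 0.2266
MRP = 8.01% − 0.85% = 7.16%
E(R) = R_f + β × MRP = 0.85% + 0.2266 × 7.16% = 2.47%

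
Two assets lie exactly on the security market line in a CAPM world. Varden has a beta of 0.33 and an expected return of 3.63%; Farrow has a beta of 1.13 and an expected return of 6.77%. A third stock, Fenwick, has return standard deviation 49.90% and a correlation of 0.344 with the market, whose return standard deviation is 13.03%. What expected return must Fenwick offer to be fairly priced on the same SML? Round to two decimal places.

7.51%

MRP = (6.77% − 3.63%) / (1.13 − 0.33) = 3.9250%
R_f = 3.63% − 0.33 × 3.9250% = 2.3348%
β_Fenwick = ρ·σ_i/σ_m = 0.344 × 49.90 / 13.03 = 1.3174
E(R_Fenwick) = R_f + β × MRP = 2.3348% + 1.3174 × 3.9250% = 7.51%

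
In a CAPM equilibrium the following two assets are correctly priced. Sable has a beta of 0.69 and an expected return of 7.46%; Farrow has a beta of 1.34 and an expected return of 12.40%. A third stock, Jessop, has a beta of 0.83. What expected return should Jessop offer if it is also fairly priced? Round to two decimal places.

MRP (SML slope) = (12.40% − 7.46%) / (1.34 − 0.69) = 4.94% / 0.65 = 7.6000%
R_f (intercept) = 7.46% − 0.69 × 7.6000% = 2.2160%
E(R_Jessop) = R_f + β × MRP = 2.2160% + 0.83 × 7.6000% = 8.52%

8.52%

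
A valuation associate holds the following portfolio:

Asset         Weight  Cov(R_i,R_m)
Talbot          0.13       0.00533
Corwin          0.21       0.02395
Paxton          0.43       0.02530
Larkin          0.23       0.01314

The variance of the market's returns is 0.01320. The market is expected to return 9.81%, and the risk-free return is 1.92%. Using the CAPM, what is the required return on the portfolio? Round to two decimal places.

β_Talbot = 0.00533 / 0.01320 = 0.4038
β_Corwin = 0.02395 / 0.01320 = 1.8144
β_Paxton = 0.02530 / 0.01320 = 1.9167
β_Larkin = 0.01314 / 0.01320 = 0.9955
β_P = Σ w_i β_i = 0.13×0.4038 + 0.21×1.8144 + 0.43×1.9167 + 0.23×0.9955 = 1.4867
MRP = 9.81% − 1.92% = 7.89%
E(R_P) = R_f + β_P × MRP = 1.92% + 1.4867 × 7.89% = 13.65%

13.65%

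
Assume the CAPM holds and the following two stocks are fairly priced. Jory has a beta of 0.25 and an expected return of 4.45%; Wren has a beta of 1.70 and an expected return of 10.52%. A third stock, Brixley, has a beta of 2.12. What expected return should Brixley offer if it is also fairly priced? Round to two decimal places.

12.28%

MRP (SML slope) = (10.52% − 4.45%) / (1.70 − 0.25) = 6.07% / 1.45 = 4.1862%
R_f (intercept) = 4.45% − 0.25 × 4.1862% = 3.4035%
E(R_Brixley) = R_f + β × MRP = 3.4035% + 2.12 × 4.1862% = 12.28%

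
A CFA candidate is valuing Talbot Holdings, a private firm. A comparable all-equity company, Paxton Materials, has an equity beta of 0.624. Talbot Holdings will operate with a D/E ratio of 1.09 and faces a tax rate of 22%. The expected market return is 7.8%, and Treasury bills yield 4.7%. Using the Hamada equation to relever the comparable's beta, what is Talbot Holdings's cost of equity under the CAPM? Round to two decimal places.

β_L = β_U × [1 + (1 − t)(D/E)] = 0.624 × [1 + (1 − 0.22) × 1.09]
    = 0.624 × [1 + 0.78 × 1.09] = 0.624 × 1.8502 = 1.1545
MRP = 7.8% − 4.7% = 3.10%
E(R) = R_f + β_L × MRP = 4.7% + 1.1545 × 3.1% = 8.28%

8.28%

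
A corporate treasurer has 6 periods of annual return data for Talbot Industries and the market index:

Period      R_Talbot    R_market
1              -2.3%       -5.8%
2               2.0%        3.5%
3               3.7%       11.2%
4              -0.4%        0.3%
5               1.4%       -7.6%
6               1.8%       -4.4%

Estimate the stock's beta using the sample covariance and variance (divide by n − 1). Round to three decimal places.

Mean R_i = (-2.3 + 2.0 + 3.7 − 0.4 + 1.4 + 1.8) / 6 = 1.0333%
Mean R_m = (-5.8 + 3.5 + 11.2 + 0.3 − 7.6 − 4.4) / 6 = -0.4667%
Σ(R_i − R̄_i)(R_m − R̄_m) = 45.9933  ⇒  Cov = 45.9933 / 5 = 9.1987
Σ(R_m − R̄_m)² = 247.2333  ⇒  Var(R_m) = 247.2333 / 5 = 49.4467
β = Cov / Var(R_m) = 9.1987 / 49.4467 = 0.1860

0.186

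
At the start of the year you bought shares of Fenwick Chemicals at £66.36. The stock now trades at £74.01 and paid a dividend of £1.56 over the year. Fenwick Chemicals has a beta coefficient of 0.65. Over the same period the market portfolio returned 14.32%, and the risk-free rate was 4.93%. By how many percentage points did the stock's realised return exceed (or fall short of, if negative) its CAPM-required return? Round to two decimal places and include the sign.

+2.85%

Realised HPR = (P1 + D1 − P0) / P0 = (74.01 + 1.56 − 66.36) / 66.36 = 9.21 / 66.36 = 13.8788%
MRP = 14.32% − 4.93% = 9.39%
CAPM required = R_f + β·MRP = 4.93% + 0.65 × 9.39% = 11.0335%
α = realised − required = 13.8788% − 11.0335% = +2.85%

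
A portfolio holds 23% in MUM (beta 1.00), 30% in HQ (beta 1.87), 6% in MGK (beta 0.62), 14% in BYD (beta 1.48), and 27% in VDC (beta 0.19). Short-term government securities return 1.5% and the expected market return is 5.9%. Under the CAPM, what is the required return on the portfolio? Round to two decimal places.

6.28%

β_P = Σ w_i β_i = 0.23×1.00 + 0.30×1.87 + 0.06×0.62 + 0.14×1.48 + 0.27×0.19 = 1.0867
MRP = 5.9% − 1.5% = 4.40%
E(R_P) = R_f + β_P × MRP = 1.5% + 1.0867 × 4.4% = 6.28%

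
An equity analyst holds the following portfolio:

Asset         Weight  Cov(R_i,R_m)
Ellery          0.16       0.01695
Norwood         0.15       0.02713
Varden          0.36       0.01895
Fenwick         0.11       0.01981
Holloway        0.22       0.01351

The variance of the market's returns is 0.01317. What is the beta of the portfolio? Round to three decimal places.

1.424

β_Ellery = 0.01695 / 0.01317 = 1.2870
β_Norwood = 0.02713 / 0.01317 = 2.0600
β_Varden = 0.01895 / 0.01317 = 1.4389
β_Fenwick = 0.01981 / 0.01317 = 1.5042
β_Holloway = 0.01351 / 0.01317 = 1.0258
β_P = Σ w_i β_i = 0.16×1.2870 + 0.15×2.0600 + 0.36×1.4389 + 0.11×1.5042 + 0.22×1.0258 = 1.4241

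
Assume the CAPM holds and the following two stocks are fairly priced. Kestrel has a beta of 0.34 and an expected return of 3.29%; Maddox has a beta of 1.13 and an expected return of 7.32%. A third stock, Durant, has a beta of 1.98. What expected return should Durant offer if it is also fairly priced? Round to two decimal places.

11.66%

MRP (SML slope) = (7.32% − 3.29%) / (1.13 − 0.34) = 4.03% / 0.79 = 5.1013%
R_f (intercept) = 3.29% − 0.34 × 5.1013% = 1.5556%
E(R_Durant) = R_f + β × MRP = 1.5556% + 1.98 × 5.1013% = 11.66%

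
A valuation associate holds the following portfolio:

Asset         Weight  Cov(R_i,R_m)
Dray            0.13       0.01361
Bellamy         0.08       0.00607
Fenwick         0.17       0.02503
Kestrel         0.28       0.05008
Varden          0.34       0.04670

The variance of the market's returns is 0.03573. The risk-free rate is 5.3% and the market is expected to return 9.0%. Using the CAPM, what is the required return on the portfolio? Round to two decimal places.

β_Dray = 0.01361 / 0.03573 = 0.3809
β_Bellamy = 0.00607 / 0.03573 = 0.1699
β_Fenwick = 0.02503 / 0.03573 = 0.7005
β_Kestrel = 0.05008 / 0.03573 = 1.4016
β_Varden = 0.04670 / 0.03573 = 1.3070
β_P = Σ w_i β_i = 0.13×0.3809 + 0.08×0.1699 + 0.17×0.7005 + 0.28×1.4016 + 0.34×1.3070 = 1.0190
MRP = 9.0% − 5.3% = 3.70%
E(R_P) = R_f + β_P × MRP = 5.3% + 1.0190 × 3.7% = 9.07%

9.07%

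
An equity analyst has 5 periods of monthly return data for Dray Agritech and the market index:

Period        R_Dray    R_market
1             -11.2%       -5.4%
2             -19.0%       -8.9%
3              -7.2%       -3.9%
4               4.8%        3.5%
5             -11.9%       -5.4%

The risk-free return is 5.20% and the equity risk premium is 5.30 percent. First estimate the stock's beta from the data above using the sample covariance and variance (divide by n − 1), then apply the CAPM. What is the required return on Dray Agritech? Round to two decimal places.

Mean R_i = (-11.2 − 19.0 − 7.2 + 4.8 − 11.9) / 5 = -8.9000%
Mean R_m = (-5.4 − 8.9 − 3.9 + 3.5 − 5.4) / 5 = -4.0200%
Σ(R_i − R̄_i)(R_m − R̄_m) = 159.8300  ⇒  Cov = 159.8300 / 4 = 39.9575
Σ(R_m − R̄_m)² = 84.1880  ⇒  Var(R_m) = 84.1880 / 4 = 21.0470
β = Cov / Var(R_m) = 39.9575 / 21.0470 = 1.8985
E(R) = R_f + β × MRP = 5.20% + 1.8985 × 5.30% = 15.26%

15.26%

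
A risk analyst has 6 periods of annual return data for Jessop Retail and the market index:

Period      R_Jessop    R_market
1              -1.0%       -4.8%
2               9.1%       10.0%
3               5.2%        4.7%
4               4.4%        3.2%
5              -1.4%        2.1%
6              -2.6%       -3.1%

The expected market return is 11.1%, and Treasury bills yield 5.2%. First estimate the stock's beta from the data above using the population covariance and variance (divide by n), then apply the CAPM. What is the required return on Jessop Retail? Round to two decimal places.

Mean R_i = (-1.0 + 9.1 + 5.2 + 4.4 − 1.4 − 2.6) / 6 = 2.2833%
Mean R_m = (-4.8 + 10.0 + 4.7 + 3.2 + 2.1 − 3.1) / 6 = 2.0167%
Σ(R_i − R̄_i)(R_m − R̄_m) = 111.8117  ⇒  Cov = 111.8117 / 6 = 18.6353
Σ(R_m − R̄_m)² = 144.9883  ⇒  Var(R_m) = 144.9883 / 6 = 24.1647
β = Cov / Var(R_m) = 18.6353 / 24.1647 = 0.7712
MRP = 11.1% − 5.2% = 5.90%
E(R) = R_f + β × MRP = 5.2% + 0.7712 × 5.9% = 9.75%

9.75%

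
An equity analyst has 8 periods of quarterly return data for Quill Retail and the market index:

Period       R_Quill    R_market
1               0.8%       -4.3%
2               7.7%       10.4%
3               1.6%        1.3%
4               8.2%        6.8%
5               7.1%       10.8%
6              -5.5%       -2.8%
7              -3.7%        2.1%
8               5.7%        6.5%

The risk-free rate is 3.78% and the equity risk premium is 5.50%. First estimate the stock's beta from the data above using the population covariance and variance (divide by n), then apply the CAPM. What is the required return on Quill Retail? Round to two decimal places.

Mean R_i = (0.8 + 7.7 + 1.6 + 8.2 + 7.1 − 5.5 − 3.7 + 5.7) / 8 = 2.7375%
Mean R_m = (-4.3 + 10.4 + 1.3 + 6.8 + 10.8 − 2.8 + 2.1 + 6.5) / 8 = 3.8500%
Σ(R_i − R̄_i)(R_m − R̄_m) = 171.5250  ⇒  Cov = 171.5250 / 8 = 21.4406
Σ(R_m − R̄_m)² = 227.1400  ⇒  Var(R_m) = 227.1400 / 8 = 28.3925
β = Cov / Var(R_m) = 21.4406 / 28.3925 = 0.7552
E(R) = R_f + β × MRP = 3.78% + 0.7552 × 5.50% = 7.93%

7.93%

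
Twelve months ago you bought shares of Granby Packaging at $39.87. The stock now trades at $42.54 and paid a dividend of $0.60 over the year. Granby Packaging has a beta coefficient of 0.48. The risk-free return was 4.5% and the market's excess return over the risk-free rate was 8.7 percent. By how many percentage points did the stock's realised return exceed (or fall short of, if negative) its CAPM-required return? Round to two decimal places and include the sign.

-0.47%

Realised HPR = (P1 + D1 − P0) / P0 = (42.54 + 0.60 − 39.87) / 39.87 = 3.27 / 39.87 = 8.2017%
CAPM required = R_f + β·MRP = 4.5% + 0.48 × 8.7% = 8.6760%
α = realised − required = 8.2017% − 8.6760% = -0.47%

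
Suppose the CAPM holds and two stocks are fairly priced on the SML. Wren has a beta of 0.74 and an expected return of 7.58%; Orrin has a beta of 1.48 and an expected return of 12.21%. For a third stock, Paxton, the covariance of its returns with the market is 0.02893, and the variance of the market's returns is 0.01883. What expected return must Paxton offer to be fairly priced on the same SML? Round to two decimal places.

12.56%

MRP = (12.21% − 7.58%) / (1.48 − 0.74) = 6.2568%
R_f = 7.58% − 0.74 × 6.2568% = 2.9500%
β_Paxton = Cov / Var(R_m) = 0.02893 / 0.01883 = 1.5364
E(R_Paxton) = R_f + β × MRP = 2.9500% + 1.5364 × 6.2568% = 12.56%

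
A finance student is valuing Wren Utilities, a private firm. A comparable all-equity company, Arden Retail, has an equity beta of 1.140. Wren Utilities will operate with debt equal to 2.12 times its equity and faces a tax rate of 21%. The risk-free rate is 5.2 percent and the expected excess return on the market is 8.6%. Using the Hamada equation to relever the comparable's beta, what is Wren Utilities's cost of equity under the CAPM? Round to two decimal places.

β_L = β_U × [1 + (1 − t)(D/E)] = 1.140 × [1 + (1 − 0.21) × 2.12]
    = 1.140 × [1 + 0.79 × 2.12] = 1.140 × 2.6748 = 3.0493
E(R) = R_f + β_L × MRP = 5.2% + 3.0493 × 8.6% = 31.42%

31.42%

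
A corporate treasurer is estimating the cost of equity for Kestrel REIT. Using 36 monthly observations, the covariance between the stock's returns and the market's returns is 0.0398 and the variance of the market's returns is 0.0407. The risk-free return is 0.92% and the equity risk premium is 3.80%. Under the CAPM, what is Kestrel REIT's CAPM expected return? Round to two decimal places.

β = Cov(R_i, R_m) / Var(R_m) = 0.0398 / 0.0407 = 0.9779
E(R) = R_f + β × MRP = 0.92% + 0.9779 × 3.80% = 4.64%

4.64%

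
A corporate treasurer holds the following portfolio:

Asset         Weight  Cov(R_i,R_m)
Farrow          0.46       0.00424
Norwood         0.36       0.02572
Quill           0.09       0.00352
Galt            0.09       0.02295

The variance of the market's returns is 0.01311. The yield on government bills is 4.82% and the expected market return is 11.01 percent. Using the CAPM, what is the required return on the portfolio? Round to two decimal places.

11.24%

β_Farrow = 0.00424 / 0.01311 = 0.3234
β_Norwood = 0.02572 / 0.01311 = 1.9619
β_Quill = 0.00352 / 0.01311 = 0.2685
β_Galt = 0.02295 / 0.01311 = 1.7506
β_P = Σ w_i β_i = 0.46×0.3234 + 0.36×1.9619 + 0.09×0.2685 + 0.09×1.7506 = 1.0368
MRP = 11.01% − 4.82% = 6.19%
E(R_P) = R_f + β_P × MRP = 4.82% + 1.0368 × 6.19% = 11.24%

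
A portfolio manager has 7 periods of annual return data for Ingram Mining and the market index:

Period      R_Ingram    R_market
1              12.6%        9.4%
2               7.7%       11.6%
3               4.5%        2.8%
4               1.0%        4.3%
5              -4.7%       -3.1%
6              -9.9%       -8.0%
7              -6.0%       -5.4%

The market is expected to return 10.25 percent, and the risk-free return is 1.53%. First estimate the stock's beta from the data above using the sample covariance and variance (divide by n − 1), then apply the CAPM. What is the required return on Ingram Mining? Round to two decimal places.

10.50%

Mean R_i = (12.6 + 7.7 + 4.5 + 1.0 − 4.7 − 9.9 − 6.0) / 7 = 0.7429%
Mean R_m = (9.4 + 11.6 + 2.8 + 4.3 − 3.1 − 8.0 − 5.4) / 7 = 1.6571%
Σ(R_i − R̄_i)(R_m − R̄_m) = 342.2129  ⇒  Cov = 342.2129 / 6 = 57.0355
Σ(R_m − R̄_m)² = 332.7971  ⇒  Var(R_m) = 332.7971 / 6 = 55.4662
β = Cov / Var(R_m) = 57.0355 / 55.4662 = 1.0283
MRP = 10.25% − 1.53% = 8.72%
E(R) = R_f + β × MRP = 1.53% + 1.0283 × 8.72% = 10.50%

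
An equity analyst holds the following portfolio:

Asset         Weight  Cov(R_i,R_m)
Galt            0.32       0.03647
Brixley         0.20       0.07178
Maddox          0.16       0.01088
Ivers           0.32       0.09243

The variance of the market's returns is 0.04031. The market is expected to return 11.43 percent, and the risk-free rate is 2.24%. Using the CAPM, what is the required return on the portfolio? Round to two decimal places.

15.31%

β_Galt = 0.03647 / 0.04031 = 0.9047
β_Brixley = 0.07178 / 0.04031 = 1.7807
β_Maddox = 0.01088 / 0.04031 = 0.2699
β_Ivers = 0.09243 / 0.04031 = 2.2930
β_P = Σ w_i β_i = 0.32×0.9047 + 0.20×1.7807 + 0.16×0.2699 + 0.32×2.2930 = 1.4226
MRP = 11.43% − 2.24% = 9.19%
E(R_P) = R_f + β_P × MRP = 2.24% + 1.4226 × 9.19% = 15.31%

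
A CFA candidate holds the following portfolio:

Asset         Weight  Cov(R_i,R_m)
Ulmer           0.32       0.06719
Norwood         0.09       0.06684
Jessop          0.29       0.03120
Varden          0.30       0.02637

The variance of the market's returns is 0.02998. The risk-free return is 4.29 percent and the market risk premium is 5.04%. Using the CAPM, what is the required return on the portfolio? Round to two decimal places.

11.77%

β_Ulmer = 0.06719 / 0.02998 = 2.2412
β_Norwood = 0.06684 / 0.02998 = 2.2295
β_Jessop = 0.03120 / 0.02998 = 1.0407
β_Varden = 0.02637 / 0.02998 = 0.8796
β_P = Σ w_i β_i = 0.32×2.2412 + 0.09×2.2295 + 0.29×1.0407 + 0.30×0.8796 = 1.4835
E(R_P) = R_f + β_P × MRP = 4.29% + 1.4835 × 5.04% = 11.77%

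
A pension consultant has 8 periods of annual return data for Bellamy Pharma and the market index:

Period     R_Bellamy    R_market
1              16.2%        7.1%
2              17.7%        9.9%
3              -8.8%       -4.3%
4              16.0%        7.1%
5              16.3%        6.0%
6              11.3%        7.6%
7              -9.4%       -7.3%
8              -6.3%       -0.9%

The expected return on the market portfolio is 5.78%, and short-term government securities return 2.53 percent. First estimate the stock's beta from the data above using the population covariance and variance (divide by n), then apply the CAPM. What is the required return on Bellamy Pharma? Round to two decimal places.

8.59%

Mean R_i = (16.2 + 17.7 − 8.8 + 16.0 + 16.3 + 11.3 − 9.4 − 6.3) / 8 = 6.6250%
Mean R_m = (7.1 + 9.9 − 4.3 + 7.1 + 6.0 + 7.6 − 7.3 − 0.9) / 8 = 3.1500%
Σ(R_i − R̄_i)(R_m − R̄_m) = 532.7100  ⇒  Cov = 532.7100 / 8 = 66.5888
Σ(R_m − R̄_m)² = 285.8000  ⇒  Var(R_m) = 285.8000 / 8 = 35.7250
β = Cov / Var(R_m) = 66.5888 / 35.7250 = 1.8639
MRP = 5.78% − 2.53% = 3.25%
E(R) = R_f + β × MRP = 2.53% + 1.8639 × 3.25% = 8.59%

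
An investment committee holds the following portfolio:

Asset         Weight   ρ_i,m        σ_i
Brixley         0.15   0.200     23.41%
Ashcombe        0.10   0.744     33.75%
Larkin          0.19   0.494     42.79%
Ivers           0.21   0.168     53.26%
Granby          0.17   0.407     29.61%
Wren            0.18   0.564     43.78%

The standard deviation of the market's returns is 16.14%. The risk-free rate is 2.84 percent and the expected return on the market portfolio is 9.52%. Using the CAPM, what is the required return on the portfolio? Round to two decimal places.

9.30%

β_Brixley = 0.200 × 23.41% / 16.14% = 0.2901
β_Ashcombe = 0.744 × 33.75% / 16.14% = 1.5558
β_Larkin = 0.494 × 42.79% / 16.14% = 1.3097
β_Ivers = 0.168 × 53.26% / 16.14% = 0.5544
β_Granby = 0.407 × 29.61% / 16.14% = 0.7467
β_Wren = 0.564 × 43.78% / 16.14% = 1.5299
β_P = Σ w_i β_i = 0.15×0.2901 + 0.10×1.5558 + 0.19×1.3097 + 0.21×0.5544 + 0.17×0.7467 + 0.18×1.5299 = 0.9667
MRP = 9.52% − 2.84% = 6.68%
E(R_P) = R_f + β_P × MRP = 2.84% + 0.9667 × 6.68% = 9.30%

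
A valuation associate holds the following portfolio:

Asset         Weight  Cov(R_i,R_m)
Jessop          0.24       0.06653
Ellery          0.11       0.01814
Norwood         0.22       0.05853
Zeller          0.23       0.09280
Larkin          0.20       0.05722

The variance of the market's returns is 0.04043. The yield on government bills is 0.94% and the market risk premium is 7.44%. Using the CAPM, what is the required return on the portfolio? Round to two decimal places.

12.65%

β_Jessop = 0.06653 / 0.04043 = 1.6456
β_Ellery = 0.01814 / 0.04043 = 0.4487
β_Norwood = 0.05853 / 0.04043 = 1.4477
β_Zeller = 0.09280 / 0.04043 = 2.2953
β_Larkin = 0.05722 / 0.04043 = 1.4153
β_P = Σ w_i β_i = 0.24×1.6456 + 0.11×0.4487 + 0.22×1.4477 + 0.23×2.2953 + 0.20×1.4153 = 1.5738
E(R_P) = R_f + β_P × MRP = 0.94% + 1.5738 × 7.44% = 12.65%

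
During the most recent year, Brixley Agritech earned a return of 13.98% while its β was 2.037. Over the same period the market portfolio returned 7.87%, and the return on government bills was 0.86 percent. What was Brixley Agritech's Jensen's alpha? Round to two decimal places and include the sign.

Market excess return = 7.87% − 0.86% = 7.01%
CAPM benchmark = R_f + β(R_m − R_f) = 0.86% + 2.037 × 7.01% = 15.13937%
α = actual − benchmark = 13.98% − 15.13937% = -1.16%

-1.16%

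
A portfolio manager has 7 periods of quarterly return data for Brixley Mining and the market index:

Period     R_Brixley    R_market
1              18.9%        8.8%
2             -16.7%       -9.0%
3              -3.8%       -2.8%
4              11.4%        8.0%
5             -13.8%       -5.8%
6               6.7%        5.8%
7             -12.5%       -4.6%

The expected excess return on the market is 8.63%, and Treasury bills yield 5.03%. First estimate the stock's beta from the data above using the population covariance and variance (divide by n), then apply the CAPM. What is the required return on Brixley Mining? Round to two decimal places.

21.15%

Mean R_i = (18.9 − 16.7 − 3.8 + 11.4 − 13.8 + 6.7 − 12.5) / 7 = -1.4000%
Mean R_m = (8.8 − 9.0 − 2.8 + 8.0 − 5.8 + 5.8 − 4.6) / 7 = 0.0571%
Σ(R_i − R̄_i)(R_m − R̄_m) = 595.4200  ⇒  Cov = 595.4200 / 7 = 85.0600
Σ(R_m − R̄_m)² = 318.6971  ⇒  Var(R_m) = 318.6971 / 7 = 45.5282
β = Cov / Var(R_m) = 85.0600 / 45.5282 = 1.8683
E(R) = R_f + β × MRP = 5.03% + 1.8683 × 8.63% = 21.15%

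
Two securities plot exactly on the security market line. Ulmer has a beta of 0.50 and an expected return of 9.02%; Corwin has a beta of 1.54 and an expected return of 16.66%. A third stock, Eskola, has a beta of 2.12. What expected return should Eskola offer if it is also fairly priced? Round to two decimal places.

MRP (SML slope) = (16.66% − 9.02%) / (1.54 − 0.50) = 7.64% / 1.04 = 7.3462%
R_f (intercept) = 9.02% − 0.50 × 7.3462% = 5.3469%
E(R_Eskola) = R_f + β × MRP = 5.3469% + 2.12 × 7.3462% = 20.92%

20.92%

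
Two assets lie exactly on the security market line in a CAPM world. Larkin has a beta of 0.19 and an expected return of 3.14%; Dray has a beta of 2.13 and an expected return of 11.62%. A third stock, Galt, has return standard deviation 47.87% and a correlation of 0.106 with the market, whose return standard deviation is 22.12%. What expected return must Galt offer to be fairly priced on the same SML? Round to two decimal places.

3.31%

MRP = (11.62% − 3.14%) / (2.13 − 0.19) = 4.3711%
R_f = 3.14% − 0.19 × 4.3711% = 2.3095%
β_Galt = ρ·σ_i/σ_m = 0.106 × 47.87 / 22.12 = 0.2294
E(R_Galt) = R_f + β × MRP = 2.3095% + 0.2294 × 4.3711% = 3.31%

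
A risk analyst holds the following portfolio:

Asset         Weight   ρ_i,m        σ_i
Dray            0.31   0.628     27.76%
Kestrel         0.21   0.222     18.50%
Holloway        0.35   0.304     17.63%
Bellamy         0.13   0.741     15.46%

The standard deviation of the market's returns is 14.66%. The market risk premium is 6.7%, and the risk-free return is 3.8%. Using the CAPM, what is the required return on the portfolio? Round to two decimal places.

β_Dray = 0.628 × 27.76% / 14.66% = 1.1892
β_Kestrel = 0.222 × 18.50% / 14.66% = 0.2802
β_Holloway = 0.304 × 17.63% / 14.66% = 0.3656
β_Bellamy = 0.741 × 15.46% / 14.66% = 0.7814
β_P = Σ w_i β_i = 0.31×1.1892 + 0.21×0.2802 + 0.35×0.3656 + 0.13×0.7814 = 0.6570
E(R_P) = R_f + β_P × MRP = 3.8% + 0.6570 × 6.7% = 8.20%

8.20%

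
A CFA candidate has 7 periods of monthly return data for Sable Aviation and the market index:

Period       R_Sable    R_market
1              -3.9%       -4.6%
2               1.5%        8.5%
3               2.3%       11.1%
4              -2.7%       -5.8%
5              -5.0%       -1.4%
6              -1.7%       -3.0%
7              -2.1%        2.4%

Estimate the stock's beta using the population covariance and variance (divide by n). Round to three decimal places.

Mean R_i = (-3.9 + 1.5 + 2.3 − 2.7 − 5.0 − 1.7 − 2.1) / 7 = -1.6571%
Mean R_m = (-4.6 + 8.5 + 11.1 − 5.8 − 1.4 − 3.0 + 2.4) / 7 = 1.0286%
Σ(R_i − R̄_i)(R_m − R̄_m) = 90.8714  ⇒  Cov = 90.8714 / 7 = 12.9816
Σ(R_m − R̄_m)² = 259.5743  ⇒  Var(R_m) = 259.5743 / 7 = 37.0820
β = Cov / Var(R_m) = 12.9816 / 37.0820 = 0.3501

0.350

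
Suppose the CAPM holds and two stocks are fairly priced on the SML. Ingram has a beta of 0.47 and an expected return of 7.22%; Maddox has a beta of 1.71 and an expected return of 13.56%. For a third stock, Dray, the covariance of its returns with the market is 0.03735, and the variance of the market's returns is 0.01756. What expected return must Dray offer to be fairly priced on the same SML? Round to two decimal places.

15.69%

MRP = (13.56% − 7.22%) / (1.71 − 0.47) = 5.1129%
R_f = 7.22% − 0.47 × 5.1129% = 4.8169%
β_Dray = Cov / Var(R_m) = 0.03735 / 0.01756 = 2.1270
E(R_Dray) = R_f + β × MRP = 4.8169% + 2.1270 × 5.1129% = 15.69%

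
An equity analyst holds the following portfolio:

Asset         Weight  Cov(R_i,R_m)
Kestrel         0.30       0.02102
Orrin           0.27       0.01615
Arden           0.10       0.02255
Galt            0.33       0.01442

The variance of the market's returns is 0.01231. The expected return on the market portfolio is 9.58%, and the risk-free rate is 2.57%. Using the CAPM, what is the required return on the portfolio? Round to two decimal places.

β_Kestrel = 0.02102 / 0.01231 = 1.7076
β_Orrin = 0.01615 / 0.01231 = 1.3119
β_Arden = 0.02255 / 0.01231 = 1.8318
β_Galt = 0.01442 / 0.01231 = 1.1714
β_P = Σ w_i β_i = 0.30×1.7076 + 0.27×1.3119 + 0.10×1.8318 + 0.33×1.1714 = 1.4362
MRP = 9.58% − 2.57% = 7.01%
E(R_P) = R_f + β_P × MRP = 2.57% + 1.4362 × 7.01% = 12.64%

12.64%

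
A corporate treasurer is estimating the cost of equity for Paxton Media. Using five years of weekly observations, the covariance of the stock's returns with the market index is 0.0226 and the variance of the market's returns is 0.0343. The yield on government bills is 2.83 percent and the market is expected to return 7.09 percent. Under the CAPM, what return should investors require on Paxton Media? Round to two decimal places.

5.64%

β = Cov(R_i, R_m) / Var(R_m) = 0.0226 / 0.0343 = 0.6589
MRP = 7.09% − 2.83% = 4.26%
E(R) = R_f + β × MRP = 2.83% + 0.6589 × 4.26% = 5.64%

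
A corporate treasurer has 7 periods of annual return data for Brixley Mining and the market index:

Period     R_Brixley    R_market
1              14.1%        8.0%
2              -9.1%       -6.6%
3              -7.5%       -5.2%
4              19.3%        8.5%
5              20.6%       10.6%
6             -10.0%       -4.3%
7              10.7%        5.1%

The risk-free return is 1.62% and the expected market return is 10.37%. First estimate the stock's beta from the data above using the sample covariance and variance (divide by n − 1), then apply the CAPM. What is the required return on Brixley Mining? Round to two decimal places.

17.80%

Mean R_i = (14.1 − 9.1 − 7.5 + 19.3 + 20.6 − 10.0 + 10.7) / 7 = 5.4429%
Mean R_m = (8.0 − 6.6 − 5.2 + 8.5 + 10.6 − 4.3 + 5.1) / 7 = 2.3000%
Σ(R_i − R̄_i)(R_m − R̄_m) = 604.2100  ⇒  Cov = 604.2100 / 6 = 100.7017
Σ(R_m − R̄_m)² = 326.6800  ⇒  Var(R_m) = 326.6800 / 6 = 54.4467
β = Cov / Var(R_m) = 100.7017 / 54.4467 = 1.8495
MRP = 10.37% − 1.62% = 8.75%
E(R) = R_f + β × MRP = 1.62% + 1.8495 × 8.75% = 17.80%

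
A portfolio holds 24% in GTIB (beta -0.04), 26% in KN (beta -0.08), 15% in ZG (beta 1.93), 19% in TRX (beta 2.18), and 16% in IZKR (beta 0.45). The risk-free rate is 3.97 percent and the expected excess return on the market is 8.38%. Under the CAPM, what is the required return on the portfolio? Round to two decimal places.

β_P = Σ w_i β_i = 0.24×-0.04 + 0.26×-0.08 + 0.15×1.93 + 0.19×2.18 + 0.16×0.45 = 0.7453
E(R_P) = R_f + β_P × MRP = 3.97% + 0.7453 × 8.38% = 10.22%

10.22%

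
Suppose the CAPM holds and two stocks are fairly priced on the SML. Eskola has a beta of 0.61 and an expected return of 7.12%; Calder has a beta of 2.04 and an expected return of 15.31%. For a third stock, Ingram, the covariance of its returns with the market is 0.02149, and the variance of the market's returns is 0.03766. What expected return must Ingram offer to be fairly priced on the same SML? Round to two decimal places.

MRP = (15.31% − 7.12%) / (2.04 − 0.61) = 5.7273%
R_f = 7.12% − 0.61 × 5.7273% = 3.6263%
β_Ingram = Cov / Var(R_m) = 0.02149 / 0.03766 = 0.5706
E(R_Ingram) = R_f + β × MRP = 3.6263% + 0.5706 × 5.7273% = 6.89%

6.89%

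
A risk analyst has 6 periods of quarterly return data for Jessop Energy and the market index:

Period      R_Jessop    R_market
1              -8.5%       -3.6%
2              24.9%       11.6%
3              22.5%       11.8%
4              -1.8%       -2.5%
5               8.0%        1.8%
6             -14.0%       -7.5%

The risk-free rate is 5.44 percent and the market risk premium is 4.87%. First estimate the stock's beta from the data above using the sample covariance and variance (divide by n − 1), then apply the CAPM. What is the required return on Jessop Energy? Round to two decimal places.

15.01%

Mean R_i = (-8.5 + 24.9 + 22.5 − 1.8 + 8.0 − 14.0) / 6 = 5.1833%
Mean R_m = (-3.6 + 11.6 + 11.8 − 2.5 + 1.8 − 7.5) / 6 = 1.9333%
Σ(R_i − R̄_i)(R_m − R̄_m) = 648.7133  ⇒  Cov = 648.7133 / 5 = 129.7427
Σ(R_m − R̄_m)² = 330.0733  ⇒  Var(R_m) = 330.0733 / 5 = 66.0147
β = Cov / Var(R_m) = 129.7427 / 66.0147 = 1.9654
E(R) = R_f + β × MRP = 5.44% + 1.9654 × 4.87% = 15.01%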